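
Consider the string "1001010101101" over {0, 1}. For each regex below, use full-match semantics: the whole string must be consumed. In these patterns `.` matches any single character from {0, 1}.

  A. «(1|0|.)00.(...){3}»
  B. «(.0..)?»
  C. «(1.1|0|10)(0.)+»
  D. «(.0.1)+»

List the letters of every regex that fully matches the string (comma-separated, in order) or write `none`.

A → match
B → no match
C → no match
D → no match

A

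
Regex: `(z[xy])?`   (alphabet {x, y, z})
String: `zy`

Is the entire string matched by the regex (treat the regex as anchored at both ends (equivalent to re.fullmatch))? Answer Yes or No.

Yes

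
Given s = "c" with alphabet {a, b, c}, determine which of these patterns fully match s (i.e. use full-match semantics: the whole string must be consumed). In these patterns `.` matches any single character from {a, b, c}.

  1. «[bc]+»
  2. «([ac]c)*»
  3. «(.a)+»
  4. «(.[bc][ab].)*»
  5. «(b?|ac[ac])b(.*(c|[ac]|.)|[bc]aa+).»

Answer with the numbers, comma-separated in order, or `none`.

1

1 → match
2 → no match
3 → no match — must end with "a"
4 → no match
5 → no match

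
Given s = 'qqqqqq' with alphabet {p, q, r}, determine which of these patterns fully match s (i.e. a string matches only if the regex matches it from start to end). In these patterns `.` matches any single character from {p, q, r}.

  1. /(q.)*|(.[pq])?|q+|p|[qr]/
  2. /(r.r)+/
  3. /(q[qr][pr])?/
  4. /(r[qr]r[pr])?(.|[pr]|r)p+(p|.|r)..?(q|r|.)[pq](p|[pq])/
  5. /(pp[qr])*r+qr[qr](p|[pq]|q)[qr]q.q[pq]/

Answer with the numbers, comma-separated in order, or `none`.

1 → match
2 → no match — must start with 'r'
3 → no match
4 → no match
5 → no match

1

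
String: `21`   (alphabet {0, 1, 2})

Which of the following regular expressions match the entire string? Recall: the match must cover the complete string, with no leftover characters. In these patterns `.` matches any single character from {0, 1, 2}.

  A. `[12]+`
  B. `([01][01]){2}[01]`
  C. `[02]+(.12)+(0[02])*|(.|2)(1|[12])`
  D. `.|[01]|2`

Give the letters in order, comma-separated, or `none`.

A, C

A → match
B → no match
C → match
D → no match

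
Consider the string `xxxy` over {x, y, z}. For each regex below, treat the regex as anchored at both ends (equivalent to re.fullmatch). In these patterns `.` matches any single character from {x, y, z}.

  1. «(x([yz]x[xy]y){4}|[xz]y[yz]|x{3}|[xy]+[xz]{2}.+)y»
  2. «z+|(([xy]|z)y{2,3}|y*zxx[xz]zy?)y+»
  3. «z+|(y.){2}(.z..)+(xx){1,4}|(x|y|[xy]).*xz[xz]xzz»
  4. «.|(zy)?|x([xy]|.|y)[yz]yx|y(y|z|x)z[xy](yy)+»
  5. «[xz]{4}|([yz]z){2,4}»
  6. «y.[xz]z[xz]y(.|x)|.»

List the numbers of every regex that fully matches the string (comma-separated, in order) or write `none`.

1 → match
2 → no match
3 → no match
4 → no match
5 → no match
6 → no match

1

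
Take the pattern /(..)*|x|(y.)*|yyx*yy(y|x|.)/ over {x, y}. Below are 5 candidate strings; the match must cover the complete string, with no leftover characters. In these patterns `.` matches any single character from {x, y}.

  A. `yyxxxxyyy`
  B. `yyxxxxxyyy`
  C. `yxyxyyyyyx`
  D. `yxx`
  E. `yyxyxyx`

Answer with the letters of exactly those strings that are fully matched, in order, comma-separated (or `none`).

A, B, C

A → match
B → match
C → match
D → no match
E → no match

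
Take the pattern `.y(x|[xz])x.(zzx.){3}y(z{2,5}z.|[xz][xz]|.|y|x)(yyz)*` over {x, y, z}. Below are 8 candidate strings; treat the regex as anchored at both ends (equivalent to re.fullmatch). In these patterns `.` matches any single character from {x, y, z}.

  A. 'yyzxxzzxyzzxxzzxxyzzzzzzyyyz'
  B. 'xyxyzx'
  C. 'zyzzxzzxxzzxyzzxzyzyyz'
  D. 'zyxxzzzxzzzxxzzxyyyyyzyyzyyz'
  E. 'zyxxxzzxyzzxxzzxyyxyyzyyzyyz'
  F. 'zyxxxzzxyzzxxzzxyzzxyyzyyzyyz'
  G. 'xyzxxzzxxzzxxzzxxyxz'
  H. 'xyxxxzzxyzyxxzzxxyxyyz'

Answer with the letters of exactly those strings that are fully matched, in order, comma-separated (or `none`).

A → match
B. 'xyxyzx' → no match
C → no match
D → match
E → match
F → no match
G → match
H → no match

A, D, E, G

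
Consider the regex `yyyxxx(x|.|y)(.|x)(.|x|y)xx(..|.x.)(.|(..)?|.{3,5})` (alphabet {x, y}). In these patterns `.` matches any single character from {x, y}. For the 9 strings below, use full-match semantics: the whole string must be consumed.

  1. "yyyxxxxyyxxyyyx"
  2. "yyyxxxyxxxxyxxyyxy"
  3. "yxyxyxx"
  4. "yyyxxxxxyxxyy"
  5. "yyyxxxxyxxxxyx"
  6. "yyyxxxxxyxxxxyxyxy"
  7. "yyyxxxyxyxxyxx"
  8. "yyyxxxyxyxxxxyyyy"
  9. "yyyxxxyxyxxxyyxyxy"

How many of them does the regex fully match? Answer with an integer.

8

1 → match
2 → match
3 → no match — must start with "yyyxxx"
4 → match
5 → match
6 → match
7 → match
8 → match
9 → match
Total matched: 8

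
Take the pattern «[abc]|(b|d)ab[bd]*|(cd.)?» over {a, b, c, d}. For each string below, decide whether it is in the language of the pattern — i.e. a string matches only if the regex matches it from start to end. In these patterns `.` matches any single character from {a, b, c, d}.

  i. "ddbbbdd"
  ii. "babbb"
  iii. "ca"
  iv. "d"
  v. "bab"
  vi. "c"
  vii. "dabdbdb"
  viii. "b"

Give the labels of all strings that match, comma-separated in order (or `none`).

ii, v, vi, vii, viii

i → no match
ii → match
iii → no match
iv → no match
v → match
vi → match
vii → match
viii → match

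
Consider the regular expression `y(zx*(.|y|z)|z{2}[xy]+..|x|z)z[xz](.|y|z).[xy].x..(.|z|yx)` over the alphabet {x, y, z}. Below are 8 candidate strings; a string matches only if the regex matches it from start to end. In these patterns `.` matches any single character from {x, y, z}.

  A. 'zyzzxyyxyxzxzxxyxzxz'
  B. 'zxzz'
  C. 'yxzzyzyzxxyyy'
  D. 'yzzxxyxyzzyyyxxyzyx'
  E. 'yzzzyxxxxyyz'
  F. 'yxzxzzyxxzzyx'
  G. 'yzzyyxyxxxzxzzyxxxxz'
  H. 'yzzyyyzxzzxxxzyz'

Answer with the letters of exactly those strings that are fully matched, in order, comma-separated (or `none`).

A → no match — must start with 'y'
B → no match — must start with 'y'
C → no match
D → match
E → match
F → match
G → match
H → match

D, E, F, G, H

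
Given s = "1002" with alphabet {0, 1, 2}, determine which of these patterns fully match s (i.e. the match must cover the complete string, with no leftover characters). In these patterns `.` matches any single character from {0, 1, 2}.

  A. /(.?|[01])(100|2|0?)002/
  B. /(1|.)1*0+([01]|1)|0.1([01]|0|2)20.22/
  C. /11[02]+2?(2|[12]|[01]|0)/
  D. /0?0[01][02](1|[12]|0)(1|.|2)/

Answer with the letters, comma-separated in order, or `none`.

A

A → match
B → no match
C → no match — must start with "11"
D → no match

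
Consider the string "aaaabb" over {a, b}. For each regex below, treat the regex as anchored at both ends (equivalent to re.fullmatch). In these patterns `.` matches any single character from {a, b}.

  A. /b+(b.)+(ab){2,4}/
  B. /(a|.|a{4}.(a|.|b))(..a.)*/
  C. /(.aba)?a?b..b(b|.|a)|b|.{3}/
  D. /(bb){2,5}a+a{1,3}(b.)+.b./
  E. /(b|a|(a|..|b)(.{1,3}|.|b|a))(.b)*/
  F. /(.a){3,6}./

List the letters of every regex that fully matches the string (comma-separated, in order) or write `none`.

A → no match — must start with "b"
B → match
C → no match
D → no match — must start with "bb"
E → match
F → no match

B, E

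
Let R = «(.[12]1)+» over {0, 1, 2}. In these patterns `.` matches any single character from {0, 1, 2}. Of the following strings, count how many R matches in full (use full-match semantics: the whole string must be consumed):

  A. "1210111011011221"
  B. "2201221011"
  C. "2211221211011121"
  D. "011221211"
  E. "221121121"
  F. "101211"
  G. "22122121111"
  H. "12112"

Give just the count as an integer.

A → no match
B → no match
C → no match
D → match
E → match
F → no match
G → no match
H → no match — must end with "1"
Total matched: 2

2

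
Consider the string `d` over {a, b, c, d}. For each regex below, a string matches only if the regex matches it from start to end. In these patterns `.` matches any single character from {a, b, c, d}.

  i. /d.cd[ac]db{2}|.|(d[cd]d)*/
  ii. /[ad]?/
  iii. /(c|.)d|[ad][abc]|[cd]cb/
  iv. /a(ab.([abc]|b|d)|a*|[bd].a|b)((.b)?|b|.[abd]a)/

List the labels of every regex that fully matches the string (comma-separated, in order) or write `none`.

i → match
ii → match
iii → no match
iv → no match — must start with `a`

i, ii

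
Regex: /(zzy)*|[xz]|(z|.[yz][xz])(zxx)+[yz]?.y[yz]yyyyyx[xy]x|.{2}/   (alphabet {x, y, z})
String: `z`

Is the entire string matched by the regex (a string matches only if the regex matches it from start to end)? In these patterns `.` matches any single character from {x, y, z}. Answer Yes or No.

Yes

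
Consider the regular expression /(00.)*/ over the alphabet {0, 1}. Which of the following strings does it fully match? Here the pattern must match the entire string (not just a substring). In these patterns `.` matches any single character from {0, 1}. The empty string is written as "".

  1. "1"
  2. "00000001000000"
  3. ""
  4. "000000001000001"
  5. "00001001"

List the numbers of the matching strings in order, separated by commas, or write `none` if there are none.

1 → no match
2 → no match
3 → match
4 → match
5 → no match

3, 4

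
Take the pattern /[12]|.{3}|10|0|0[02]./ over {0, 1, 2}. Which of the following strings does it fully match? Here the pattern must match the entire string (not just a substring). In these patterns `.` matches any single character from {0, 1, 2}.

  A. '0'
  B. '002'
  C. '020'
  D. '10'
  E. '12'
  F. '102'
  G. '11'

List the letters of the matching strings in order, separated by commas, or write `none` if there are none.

A. '0' → match
B. '002' → match
C. '020' → match
D. '10' → match
E. '12' → no match
F. '102' → match
G. '11' → no match

A, B, C, D, F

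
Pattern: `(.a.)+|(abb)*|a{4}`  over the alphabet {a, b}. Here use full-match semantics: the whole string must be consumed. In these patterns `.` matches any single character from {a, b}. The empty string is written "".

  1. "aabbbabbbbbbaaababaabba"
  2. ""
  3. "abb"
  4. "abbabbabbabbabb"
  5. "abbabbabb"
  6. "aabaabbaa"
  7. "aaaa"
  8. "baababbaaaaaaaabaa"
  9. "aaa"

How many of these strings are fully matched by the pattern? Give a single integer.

1 → no match
2 → match
3 → match
4 → match
5 → match
6 → match
7 → match
8 → match
9 → match
Total matched: 8

8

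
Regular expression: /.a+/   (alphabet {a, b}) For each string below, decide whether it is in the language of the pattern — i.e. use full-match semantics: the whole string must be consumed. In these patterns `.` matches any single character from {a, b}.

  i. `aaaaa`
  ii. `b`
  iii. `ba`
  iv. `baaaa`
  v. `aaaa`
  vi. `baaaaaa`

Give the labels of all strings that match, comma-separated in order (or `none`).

i → match
ii → no match — must end with `a`
iii → match
iv → match
v → match
vi → match

i, iii, iv, v, vi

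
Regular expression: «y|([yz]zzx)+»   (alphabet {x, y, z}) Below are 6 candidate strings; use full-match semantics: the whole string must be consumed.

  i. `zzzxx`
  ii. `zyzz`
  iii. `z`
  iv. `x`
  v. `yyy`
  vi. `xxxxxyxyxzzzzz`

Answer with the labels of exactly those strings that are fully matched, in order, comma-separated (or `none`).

i. `zzzxx` → no match
ii. `zyzz` → no match
iii. `z` → no match
iv. `x` → no match
v. `yyy` → no match
vi → no match

none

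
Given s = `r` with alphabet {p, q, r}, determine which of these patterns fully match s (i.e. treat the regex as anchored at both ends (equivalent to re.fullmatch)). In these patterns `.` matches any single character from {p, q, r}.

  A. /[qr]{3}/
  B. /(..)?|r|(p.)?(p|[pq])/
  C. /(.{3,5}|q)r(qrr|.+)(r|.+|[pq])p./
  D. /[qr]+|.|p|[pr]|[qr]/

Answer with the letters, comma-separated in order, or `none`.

A → no match
B → match
C → no match
D → match

B, D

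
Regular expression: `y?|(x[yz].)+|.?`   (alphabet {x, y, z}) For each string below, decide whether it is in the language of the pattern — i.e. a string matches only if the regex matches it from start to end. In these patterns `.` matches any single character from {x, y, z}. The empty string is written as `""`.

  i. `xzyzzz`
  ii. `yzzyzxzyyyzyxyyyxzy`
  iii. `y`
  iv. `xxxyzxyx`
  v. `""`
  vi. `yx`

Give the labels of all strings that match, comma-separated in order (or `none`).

i → no match
ii → no match
iii → match
iv → no match
v → match
vi → no match

iii, v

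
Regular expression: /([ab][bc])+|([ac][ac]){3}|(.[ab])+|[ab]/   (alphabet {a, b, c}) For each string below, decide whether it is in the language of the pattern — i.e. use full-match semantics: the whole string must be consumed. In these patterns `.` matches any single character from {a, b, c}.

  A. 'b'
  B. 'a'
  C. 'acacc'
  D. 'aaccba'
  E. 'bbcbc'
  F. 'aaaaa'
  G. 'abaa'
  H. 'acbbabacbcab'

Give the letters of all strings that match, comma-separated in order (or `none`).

A → match
B → match
C → no match
D → no match
E → no match
F → no match
G → match
H → match

A, B, G, H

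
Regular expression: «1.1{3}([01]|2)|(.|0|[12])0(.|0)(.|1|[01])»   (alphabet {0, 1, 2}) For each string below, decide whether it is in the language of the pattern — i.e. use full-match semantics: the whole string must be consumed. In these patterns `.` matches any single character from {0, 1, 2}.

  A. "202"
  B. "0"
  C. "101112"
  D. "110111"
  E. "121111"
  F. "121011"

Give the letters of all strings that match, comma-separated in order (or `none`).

A → no match
B → no match
C → match
D → no match
E → match
F → no match

C, E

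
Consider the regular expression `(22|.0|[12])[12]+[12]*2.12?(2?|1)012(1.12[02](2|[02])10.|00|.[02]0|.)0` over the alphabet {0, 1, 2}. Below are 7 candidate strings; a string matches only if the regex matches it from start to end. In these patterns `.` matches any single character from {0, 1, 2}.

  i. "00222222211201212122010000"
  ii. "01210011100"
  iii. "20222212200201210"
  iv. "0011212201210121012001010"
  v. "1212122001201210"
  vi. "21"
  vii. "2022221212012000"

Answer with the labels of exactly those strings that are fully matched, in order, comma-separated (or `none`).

i → no match
ii → no match
iii → no match
iv → match
v → no match
vi → no match — must end with "0"
vii → no match

iv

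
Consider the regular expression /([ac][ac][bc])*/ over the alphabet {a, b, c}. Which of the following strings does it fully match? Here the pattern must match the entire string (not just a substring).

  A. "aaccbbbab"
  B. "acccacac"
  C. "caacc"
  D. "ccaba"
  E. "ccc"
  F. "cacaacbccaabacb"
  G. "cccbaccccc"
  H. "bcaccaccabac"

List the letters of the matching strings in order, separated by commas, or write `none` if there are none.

E

A → no match
B → no match
C → no match
D → no match
E → match
F → no match
G → no match
H → no match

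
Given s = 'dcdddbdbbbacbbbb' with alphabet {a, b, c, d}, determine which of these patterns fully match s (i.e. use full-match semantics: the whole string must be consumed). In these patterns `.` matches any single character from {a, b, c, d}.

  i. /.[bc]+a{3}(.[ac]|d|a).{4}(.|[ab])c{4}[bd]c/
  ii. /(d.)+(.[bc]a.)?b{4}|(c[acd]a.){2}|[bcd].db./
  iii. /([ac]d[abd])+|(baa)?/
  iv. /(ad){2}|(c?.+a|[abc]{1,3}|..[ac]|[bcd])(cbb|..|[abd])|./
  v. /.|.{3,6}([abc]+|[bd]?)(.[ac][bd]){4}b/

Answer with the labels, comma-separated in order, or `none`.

i → no match — must end with 'c'
ii → match
iii → no match
iv → no match
v → no match

ii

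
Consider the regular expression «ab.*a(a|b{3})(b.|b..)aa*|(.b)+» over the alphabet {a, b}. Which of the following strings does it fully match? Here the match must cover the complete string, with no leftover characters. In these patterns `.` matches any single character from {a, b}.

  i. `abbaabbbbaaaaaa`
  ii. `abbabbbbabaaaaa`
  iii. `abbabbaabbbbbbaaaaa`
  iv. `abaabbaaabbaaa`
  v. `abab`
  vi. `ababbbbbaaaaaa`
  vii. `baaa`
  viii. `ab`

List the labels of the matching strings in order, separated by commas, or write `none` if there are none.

i, ii, iii, iv, v, vi, viii

i → match
ii → match
iii → match
iv → match
v → match
vi → match
vii → no match
viii → match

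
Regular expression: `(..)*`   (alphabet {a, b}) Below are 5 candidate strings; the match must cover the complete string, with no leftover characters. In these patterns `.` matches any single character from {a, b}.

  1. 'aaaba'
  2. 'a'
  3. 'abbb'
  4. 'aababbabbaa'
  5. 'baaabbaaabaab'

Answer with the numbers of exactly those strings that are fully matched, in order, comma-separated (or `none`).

1 → no match
2 → no match
3 → match
4 → no match
5 → no match

3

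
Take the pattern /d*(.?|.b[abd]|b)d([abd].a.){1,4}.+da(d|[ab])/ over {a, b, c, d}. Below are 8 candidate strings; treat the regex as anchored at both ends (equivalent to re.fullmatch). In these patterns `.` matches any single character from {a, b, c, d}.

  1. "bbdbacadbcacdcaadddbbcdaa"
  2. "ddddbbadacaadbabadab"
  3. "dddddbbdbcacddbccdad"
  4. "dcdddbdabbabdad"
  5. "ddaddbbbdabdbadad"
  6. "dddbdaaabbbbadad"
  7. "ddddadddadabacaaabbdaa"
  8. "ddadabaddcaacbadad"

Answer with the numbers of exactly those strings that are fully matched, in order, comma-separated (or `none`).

2, 3, 6, 7, 8

1 → no match
2 → match
3 → match
4 → no match
5 → no match
6 → match
7 → match
8 → match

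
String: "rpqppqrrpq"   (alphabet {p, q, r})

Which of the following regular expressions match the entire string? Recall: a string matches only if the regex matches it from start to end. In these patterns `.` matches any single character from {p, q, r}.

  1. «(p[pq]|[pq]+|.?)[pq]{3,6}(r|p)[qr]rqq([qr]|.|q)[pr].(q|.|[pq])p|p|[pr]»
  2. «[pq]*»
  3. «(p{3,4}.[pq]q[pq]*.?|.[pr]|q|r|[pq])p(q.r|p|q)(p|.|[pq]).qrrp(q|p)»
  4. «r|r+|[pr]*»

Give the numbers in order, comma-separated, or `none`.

1 → no match
2 → no match
3 → match
4 → no match

3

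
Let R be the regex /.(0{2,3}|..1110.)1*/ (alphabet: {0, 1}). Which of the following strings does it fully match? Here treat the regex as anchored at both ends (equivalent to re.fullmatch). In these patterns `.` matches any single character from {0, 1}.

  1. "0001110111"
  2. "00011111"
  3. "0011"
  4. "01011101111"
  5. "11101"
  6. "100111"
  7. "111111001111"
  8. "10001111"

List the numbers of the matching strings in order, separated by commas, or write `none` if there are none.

1 → match
2 → match
3 → no match
4 → match
5 → no match
6 → match
7 → match
8 → match

1, 2, 4, 6, 7, 8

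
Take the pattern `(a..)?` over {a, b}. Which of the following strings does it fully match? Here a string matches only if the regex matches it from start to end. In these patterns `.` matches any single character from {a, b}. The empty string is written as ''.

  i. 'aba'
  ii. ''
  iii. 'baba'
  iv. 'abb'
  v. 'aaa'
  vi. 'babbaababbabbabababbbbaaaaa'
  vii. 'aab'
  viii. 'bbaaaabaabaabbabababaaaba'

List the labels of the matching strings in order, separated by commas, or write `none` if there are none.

i → match
ii → match
iii → no match
iv → match
v → match
vi → no match
vii → match
viii → no match

i, ii, iv, v, vii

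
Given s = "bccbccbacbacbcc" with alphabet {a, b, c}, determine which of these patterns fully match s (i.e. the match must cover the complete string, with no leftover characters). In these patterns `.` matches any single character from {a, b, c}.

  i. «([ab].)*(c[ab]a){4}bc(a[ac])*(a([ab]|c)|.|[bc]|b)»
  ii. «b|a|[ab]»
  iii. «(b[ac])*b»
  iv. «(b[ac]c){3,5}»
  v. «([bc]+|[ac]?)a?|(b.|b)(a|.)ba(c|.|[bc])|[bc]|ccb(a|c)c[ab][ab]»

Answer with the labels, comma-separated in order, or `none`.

iv

i → no match
ii → no match
iii → no match — must end with "b"
iv → match
v → no match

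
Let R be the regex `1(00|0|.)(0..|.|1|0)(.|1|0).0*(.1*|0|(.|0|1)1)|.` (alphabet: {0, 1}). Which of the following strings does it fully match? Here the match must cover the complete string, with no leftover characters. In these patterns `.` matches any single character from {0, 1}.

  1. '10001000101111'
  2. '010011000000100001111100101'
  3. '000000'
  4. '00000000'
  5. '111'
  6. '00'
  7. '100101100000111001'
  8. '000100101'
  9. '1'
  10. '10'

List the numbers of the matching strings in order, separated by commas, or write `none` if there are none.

1 → no match
2 → no match
3 → no match
4 → no match
5 → no match
6 → no match
7 → no match
8 → no match
9 → match
10 → no match

9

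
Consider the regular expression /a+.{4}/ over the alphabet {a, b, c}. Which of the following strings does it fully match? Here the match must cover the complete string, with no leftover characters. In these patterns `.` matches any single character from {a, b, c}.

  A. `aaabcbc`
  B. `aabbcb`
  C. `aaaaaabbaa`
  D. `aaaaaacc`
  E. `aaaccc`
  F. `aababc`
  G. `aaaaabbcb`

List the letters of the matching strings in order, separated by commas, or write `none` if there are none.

A → match
B → match
C → match
D → match
E → match
F → match
G → match

A, B, C, D, E, F, G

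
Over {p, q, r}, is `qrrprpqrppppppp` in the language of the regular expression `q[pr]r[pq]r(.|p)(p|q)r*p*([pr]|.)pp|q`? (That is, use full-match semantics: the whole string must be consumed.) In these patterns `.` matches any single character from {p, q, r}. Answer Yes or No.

Yes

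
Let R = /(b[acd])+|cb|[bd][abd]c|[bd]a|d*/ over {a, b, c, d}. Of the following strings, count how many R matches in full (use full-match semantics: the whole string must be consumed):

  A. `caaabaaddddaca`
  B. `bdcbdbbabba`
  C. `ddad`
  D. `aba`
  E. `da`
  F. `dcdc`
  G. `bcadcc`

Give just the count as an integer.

A → no match
B → no match
C → no match
D → no match
E → match
F → no match
G → no match
Total matched: 1

1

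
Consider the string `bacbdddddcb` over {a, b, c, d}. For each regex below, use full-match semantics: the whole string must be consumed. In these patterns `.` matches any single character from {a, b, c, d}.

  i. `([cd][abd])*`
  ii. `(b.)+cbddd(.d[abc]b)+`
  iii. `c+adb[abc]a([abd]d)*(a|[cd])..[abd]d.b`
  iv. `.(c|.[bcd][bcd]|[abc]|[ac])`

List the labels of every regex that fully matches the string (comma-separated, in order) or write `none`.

i → no match
ii → match
iii → no match — must start with `c`
iv → no match

ii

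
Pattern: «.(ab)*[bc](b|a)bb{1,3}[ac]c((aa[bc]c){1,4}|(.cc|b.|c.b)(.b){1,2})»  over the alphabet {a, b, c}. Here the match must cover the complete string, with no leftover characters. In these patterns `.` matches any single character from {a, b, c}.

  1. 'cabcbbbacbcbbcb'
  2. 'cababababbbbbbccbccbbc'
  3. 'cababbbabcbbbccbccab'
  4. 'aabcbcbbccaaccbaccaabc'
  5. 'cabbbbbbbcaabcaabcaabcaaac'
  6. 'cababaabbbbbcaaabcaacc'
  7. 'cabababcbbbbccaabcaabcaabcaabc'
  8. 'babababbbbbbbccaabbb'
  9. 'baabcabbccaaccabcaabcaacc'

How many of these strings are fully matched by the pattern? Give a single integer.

1 → match
2 → no match
3 → no match
4 → no match
5 → no match
6 → no match
7 → match
8 → no match
9 → no match
Total matched: 2

2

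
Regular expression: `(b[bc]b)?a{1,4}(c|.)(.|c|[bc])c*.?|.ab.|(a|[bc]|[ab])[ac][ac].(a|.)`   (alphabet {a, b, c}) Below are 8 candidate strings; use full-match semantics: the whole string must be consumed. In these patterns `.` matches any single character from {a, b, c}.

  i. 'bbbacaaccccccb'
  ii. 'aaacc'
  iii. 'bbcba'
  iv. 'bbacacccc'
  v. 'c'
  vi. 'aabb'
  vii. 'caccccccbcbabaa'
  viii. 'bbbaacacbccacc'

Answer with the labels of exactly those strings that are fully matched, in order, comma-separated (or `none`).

ii, vi

i → no match
ii → match
iii → no match
iv → no match
v → no match
vi → match
vii → no match
viii → no match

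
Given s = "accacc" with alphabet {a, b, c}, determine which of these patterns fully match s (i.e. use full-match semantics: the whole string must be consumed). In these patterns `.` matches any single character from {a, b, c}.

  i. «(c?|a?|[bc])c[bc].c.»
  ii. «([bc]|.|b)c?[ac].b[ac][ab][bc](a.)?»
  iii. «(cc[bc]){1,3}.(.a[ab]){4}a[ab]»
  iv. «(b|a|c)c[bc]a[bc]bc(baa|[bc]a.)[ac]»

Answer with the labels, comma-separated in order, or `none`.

i → match
ii → no match
iii → no match — must start with "cc"
iv → no match

i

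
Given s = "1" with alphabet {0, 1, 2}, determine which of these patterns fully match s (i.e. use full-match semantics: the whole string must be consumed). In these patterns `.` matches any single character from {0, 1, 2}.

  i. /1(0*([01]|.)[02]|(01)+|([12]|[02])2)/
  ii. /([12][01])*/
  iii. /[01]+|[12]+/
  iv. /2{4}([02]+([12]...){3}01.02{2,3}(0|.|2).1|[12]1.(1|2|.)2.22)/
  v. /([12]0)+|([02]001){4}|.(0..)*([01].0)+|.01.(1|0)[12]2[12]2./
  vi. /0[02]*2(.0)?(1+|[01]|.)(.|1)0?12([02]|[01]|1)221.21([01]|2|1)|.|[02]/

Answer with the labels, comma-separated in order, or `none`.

iii, vi

i → no match
ii → no match
iii → match
iv → no match — must start with "2"
v → no match
vi → match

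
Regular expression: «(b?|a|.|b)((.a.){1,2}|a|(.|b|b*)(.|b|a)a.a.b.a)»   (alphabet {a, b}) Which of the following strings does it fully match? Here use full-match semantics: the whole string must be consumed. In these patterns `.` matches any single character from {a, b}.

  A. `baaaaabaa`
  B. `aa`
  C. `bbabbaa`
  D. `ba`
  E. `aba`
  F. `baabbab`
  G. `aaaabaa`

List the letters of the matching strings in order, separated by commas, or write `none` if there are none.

A. `baaaaabaa` → match
B. `aa` → match
C. `bbabbaa` → match
D. `ba` → match
E. `aba` → no match
F. `baabbab` → match
G. `aaaabaa` → match

A, B, C, D, F, G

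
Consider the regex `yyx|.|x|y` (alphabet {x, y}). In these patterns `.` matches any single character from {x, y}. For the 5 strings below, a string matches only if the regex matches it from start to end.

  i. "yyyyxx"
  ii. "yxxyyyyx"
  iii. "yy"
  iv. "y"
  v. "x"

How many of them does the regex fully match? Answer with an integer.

i → no match
ii → no match
iii → no match
iv → match
v → match
Total matched: 2

2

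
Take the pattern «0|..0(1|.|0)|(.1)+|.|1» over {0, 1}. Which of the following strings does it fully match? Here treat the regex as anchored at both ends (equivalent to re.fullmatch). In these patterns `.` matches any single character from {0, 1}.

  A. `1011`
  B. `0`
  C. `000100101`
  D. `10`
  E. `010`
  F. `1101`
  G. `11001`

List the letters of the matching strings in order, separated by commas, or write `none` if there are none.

B, F

A → no match
B → match
C → no match
D → no match
E → no match
F → match
G → no match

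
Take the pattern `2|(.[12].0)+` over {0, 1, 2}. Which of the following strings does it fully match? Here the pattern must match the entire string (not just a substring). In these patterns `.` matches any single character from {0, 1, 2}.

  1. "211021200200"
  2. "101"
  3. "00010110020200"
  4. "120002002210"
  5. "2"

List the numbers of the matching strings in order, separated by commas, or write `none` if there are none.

1 → match
2 → no match
3 → no match
4 → match
5 → match

1, 4, 5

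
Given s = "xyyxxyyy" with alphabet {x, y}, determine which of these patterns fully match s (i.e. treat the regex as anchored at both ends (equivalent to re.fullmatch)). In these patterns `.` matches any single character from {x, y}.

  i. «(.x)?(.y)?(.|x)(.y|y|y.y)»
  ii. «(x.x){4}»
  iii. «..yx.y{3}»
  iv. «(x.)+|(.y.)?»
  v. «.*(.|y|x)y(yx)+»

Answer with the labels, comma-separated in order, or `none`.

i → no match
ii → no match — must end with "x"
iii → match
iv → no match
v → no match — must end with "yx"

iii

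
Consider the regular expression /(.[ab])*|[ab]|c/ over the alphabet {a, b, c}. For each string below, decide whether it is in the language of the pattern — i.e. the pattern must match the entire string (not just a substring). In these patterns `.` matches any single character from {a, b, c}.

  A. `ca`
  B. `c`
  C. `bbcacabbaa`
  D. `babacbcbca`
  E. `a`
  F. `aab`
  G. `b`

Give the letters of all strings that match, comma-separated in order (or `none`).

A, B, C, D, E, G

A → match
B → match
C → match
D → match
E → match
F → no match
G → match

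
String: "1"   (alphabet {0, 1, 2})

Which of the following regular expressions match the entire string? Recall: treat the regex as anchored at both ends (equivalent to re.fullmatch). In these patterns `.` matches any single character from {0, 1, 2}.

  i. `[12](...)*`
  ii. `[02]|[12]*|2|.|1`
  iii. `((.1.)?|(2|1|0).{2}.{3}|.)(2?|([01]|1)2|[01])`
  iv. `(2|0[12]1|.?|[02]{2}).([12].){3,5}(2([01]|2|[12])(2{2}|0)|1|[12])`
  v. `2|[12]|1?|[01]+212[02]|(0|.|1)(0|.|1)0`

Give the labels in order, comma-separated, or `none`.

i, ii, iii, v

i → match
ii → match
iii → match
iv → no match
v → match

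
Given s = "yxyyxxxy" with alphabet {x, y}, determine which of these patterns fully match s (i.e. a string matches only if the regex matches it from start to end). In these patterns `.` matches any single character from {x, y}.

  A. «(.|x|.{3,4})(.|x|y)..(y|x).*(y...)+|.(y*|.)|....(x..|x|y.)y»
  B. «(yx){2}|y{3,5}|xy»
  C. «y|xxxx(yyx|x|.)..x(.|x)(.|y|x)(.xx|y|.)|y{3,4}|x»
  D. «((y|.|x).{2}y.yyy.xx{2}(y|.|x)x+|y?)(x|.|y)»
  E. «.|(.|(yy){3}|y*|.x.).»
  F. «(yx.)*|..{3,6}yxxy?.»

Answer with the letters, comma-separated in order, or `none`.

A → match
B → no match
C → no match
D → no match
E → no match
F → no match

A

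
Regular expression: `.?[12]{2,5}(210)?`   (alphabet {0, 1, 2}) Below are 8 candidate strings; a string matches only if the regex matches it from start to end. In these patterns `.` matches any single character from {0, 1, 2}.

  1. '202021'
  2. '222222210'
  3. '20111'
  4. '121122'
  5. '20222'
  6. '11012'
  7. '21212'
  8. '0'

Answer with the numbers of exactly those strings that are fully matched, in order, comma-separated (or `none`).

1. '202021' → no match
2. '222222210' → match
3. '20111' → no match
4. '121122' → match
5. '20222' → no match
6. '11012' → no match
7. '21212' → match
8. '0' → no match

2, 4, 7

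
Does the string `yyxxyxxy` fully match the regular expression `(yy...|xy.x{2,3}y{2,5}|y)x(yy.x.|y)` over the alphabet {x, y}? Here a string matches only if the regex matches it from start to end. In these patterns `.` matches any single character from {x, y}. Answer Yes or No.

No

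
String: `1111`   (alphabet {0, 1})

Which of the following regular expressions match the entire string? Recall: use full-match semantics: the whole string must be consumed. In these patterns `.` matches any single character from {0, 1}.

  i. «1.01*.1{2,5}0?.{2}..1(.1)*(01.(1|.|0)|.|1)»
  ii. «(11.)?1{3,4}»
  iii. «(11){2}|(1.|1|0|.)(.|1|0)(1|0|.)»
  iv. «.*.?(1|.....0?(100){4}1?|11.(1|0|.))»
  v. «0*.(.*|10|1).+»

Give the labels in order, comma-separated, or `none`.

i → no match
ii → match
iii → match
iv → match
v → match

ii, iii, iv, v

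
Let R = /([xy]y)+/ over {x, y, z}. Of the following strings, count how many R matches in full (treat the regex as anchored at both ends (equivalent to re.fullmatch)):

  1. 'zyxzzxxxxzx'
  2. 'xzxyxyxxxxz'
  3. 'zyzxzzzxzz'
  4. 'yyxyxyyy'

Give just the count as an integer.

1 → no match — must end with 'y'
2 → no match — must end with 'y'
3 → no match — must end with 'y'
4 → match
Total matched: 1

1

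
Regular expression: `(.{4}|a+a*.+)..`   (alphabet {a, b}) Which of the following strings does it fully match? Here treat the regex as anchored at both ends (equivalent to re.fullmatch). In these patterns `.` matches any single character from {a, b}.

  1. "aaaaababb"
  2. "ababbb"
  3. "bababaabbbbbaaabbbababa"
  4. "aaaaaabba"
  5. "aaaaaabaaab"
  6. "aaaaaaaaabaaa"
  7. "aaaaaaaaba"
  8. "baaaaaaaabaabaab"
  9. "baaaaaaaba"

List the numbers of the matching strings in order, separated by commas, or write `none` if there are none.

1 → match
2 → match
3 → no match
4 → match
5 → match
6 → match
7 → match
8 → no match
9 → no match

1, 2, 4, 5, 6, 7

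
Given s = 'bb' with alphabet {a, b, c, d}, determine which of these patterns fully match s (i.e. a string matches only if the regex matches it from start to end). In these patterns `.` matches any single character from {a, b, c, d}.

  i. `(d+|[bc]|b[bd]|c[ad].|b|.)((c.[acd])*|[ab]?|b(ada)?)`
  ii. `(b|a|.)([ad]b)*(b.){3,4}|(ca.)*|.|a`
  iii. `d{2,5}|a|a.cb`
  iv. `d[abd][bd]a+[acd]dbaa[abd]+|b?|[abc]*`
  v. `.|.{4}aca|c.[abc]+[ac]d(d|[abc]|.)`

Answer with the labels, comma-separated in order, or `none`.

i → match
ii → no match
iii → no match
iv → match
v → no match

i, iv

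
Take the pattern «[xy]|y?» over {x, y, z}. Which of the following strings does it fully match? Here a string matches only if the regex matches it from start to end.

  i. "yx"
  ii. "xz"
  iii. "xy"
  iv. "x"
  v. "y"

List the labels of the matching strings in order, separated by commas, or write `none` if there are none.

i. "yx" → no match
ii. "xz" → no match
iii. "xy" → no match
iv. "x" → match
v. "y" → match

iv, v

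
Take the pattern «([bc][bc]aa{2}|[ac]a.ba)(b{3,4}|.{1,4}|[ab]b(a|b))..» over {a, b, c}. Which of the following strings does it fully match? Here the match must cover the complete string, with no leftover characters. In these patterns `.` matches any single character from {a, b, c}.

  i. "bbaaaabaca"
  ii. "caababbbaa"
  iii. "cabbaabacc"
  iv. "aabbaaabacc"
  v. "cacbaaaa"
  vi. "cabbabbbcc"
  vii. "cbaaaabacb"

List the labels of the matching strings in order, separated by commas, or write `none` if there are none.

i, ii, iii, iv, v, vi, vii

i. "bbaaaabaca" → match
ii. "caababbbaa" → match
iii. "cabbaabacc" → match
iv. "aabbaaabacc" → match
v. "cacbaaaa" → match
vi. "cabbabbbcc" → match
vii. "cbaaaabacb" → match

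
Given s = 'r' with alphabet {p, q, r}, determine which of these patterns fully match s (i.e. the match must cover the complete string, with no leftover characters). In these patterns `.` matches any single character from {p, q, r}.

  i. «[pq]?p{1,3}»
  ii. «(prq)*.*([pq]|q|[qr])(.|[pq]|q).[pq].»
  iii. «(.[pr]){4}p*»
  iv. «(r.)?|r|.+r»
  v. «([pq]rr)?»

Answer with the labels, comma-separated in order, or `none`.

iv

i → no match — must end with 'p'
ii → no match
iii → no match
iv → match
v → no match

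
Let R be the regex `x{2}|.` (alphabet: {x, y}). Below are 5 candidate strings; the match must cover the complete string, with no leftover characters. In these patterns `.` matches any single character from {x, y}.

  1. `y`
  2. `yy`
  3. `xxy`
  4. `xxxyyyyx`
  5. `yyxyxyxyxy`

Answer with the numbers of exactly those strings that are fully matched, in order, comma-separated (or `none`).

1

1 → match
2 → no match
3 → no match
4 → no match
5 → no match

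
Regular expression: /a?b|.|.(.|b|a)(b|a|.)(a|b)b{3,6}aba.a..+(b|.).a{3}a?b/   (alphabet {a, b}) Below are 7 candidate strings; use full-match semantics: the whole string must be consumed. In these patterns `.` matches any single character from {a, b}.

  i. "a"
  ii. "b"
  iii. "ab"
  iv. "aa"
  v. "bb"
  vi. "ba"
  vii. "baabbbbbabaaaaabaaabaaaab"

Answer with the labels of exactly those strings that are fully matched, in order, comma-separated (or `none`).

i, ii, iii, vii

i → match
ii → match
iii → match
iv → no match
v → no match
vi → no match
vii → match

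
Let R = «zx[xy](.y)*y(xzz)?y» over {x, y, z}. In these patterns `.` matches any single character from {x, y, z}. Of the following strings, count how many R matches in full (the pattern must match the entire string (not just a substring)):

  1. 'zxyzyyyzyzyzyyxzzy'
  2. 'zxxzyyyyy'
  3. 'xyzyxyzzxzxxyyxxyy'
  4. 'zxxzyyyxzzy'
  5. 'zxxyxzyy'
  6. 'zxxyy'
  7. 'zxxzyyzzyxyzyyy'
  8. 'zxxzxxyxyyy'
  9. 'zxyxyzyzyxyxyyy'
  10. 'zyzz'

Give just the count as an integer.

1 → match
2 → match
3 → no match — must start with 'zx'
4 → no match
5 → no match
6 → match
7 → no match
8 → no match
9 → match
10 → no match — must start with 'zx'
Total matched: 4

4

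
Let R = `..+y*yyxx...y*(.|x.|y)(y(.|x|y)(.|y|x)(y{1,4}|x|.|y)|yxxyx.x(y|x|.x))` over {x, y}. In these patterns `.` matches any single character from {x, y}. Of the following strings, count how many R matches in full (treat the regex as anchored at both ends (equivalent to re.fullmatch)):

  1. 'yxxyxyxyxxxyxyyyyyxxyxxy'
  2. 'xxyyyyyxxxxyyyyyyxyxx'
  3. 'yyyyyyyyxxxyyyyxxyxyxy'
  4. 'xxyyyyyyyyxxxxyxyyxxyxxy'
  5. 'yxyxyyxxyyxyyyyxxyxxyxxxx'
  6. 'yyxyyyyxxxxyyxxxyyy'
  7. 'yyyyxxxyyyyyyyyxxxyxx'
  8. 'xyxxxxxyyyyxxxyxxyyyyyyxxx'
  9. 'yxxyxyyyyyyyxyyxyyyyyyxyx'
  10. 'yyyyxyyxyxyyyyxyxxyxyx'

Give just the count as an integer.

2

1 → no match
2 → no match
3 → match
4 → no match
5 → match
6 → no match
7 → no match
8 → no match
9 → no match
10 → no match
Total matched: 2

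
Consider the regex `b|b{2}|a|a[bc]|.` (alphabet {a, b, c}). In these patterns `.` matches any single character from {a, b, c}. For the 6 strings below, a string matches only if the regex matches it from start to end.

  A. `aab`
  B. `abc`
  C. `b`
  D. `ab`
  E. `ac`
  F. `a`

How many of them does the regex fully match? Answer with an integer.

4

A → no match
B → no match
C → match
D → match
E → match
F → match
Total matched: 4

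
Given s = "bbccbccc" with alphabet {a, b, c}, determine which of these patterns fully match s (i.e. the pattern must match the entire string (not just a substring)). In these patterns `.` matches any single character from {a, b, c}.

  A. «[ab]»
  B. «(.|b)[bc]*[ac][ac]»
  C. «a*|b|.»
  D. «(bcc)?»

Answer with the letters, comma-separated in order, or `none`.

A → no match
B → match
C → no match
D → no match

B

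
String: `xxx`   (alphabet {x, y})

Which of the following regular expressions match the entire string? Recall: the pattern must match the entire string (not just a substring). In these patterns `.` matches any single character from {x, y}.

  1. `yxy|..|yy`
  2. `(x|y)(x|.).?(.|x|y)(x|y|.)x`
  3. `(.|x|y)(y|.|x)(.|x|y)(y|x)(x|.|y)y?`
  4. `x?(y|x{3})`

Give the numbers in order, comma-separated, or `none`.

1 → no match
2 → no match
3 → no match
4 → match

4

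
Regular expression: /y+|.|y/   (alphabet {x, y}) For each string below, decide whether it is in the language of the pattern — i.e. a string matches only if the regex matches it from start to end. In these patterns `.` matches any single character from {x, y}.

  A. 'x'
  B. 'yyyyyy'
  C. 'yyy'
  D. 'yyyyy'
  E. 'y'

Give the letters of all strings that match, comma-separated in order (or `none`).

A → match
B → match
C → match
D → match
E → match

A, B, C, D, E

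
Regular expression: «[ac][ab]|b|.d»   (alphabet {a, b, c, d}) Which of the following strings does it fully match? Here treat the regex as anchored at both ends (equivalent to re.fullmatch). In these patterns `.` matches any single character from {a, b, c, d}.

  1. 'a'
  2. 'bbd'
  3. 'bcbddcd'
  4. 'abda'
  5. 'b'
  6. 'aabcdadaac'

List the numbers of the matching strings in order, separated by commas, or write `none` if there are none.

5

1. 'a' → no match
2. 'bbd' → no match
3. 'bcbddcd' → no match
4. 'abda' → no match
5. 'b' → match
6. 'aabcdadaac' → no match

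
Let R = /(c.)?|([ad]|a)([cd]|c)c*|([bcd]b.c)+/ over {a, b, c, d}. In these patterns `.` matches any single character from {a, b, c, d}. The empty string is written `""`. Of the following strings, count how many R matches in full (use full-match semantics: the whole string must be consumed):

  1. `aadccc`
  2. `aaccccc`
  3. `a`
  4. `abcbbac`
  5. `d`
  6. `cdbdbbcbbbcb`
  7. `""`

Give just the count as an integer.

1

1 → no match
2 → no match
3 → no match
4 → no match
5 → no match
6 → no match
7 → match
Total matched: 1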